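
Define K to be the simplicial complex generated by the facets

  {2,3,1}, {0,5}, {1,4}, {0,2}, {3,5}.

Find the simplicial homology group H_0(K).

We work with the vertex ordering 0 < 1 < 2 < 3 < 4 < 5. The simplices of K, each written with vertices in increasing order, are:

  0-simplices (6): [0], [1], [2], [3], [4], [5]
  1-simplices (7): [0,2], [0,5], [1,2], [1,3], [1,4], [2,3], [3,5]
  2-simplices (1): [1,2,3]

giving chain groups C_0 ≅ Z^6, C_1 ≅ Z^7, C_2 ≅ Z^1.

Boundary ∂_1: C_1 → C_0 is given by ∂[p,q] = [q] − [p]. For instance
  ∂[3,5] = [5] − [3].
This gives a 6×7 integer matrix of rank 5; reducing to Smith normal form yields diagonal entries (1,1,1,1,1).

Boundary ∂_2: C_2 → C_1 sends each 2-simplex [p,q,r] to [q,r] − [p,r] + [p,q]. For instance
  ∂[1,2,3] = [2,3] − [1,3] + [1,2].
The resulting 7×1 matrix has rank 1, and its Smith normal form has invariant factors (1).

Computing H_k = (kernel of ∂_k) / (image of ∂_{k+1}):

  H_0: rank C_0 − rank ∂_1 = 6 − 5 = 1, and the invariant factors of ∂_1 are all 1, so H_0 ≅ Z.

H_0 = Z.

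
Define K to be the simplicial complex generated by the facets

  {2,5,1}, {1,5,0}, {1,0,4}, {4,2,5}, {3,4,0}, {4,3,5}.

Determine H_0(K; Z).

Order the vertices as 0 < 1 < 2 < 3 < 4 < 5. Listing each simplex with vertices in this order, K has dimension 2 with simplices:

  0-simplices (6): [0], [1], [2], [3], [4], [5]
  1-simplices (12): [0,1], [0,3], [0,4], [0,5], [1,2], [1,4], [1,5], [2,4], [2,5], [3,4], [3,5], [4,5]
  2-simplices (6): [0,1,4], [0,1,5], [0,3,4], [1,2,5], [2,4,5], [3,4,5]

giving chain groups C_0 ≅ Z^6, C_1 ≅ Z^12, C_2 ≅ Z^6.

Boundary ∂_1: C_1 → C_0 is given by ∂[p,q] = [q] − [p]. For instance
  ∂[3,5] = [5] − [3].
The 6×12 boundary matrix has rank 5 and Smith normal form diag(1,1,1,1,1).

Boundary ∂_2: C_2 → C_1 sends each 2-simplex [p,q,r] to [q,r] − [p,r] + [p,q]. For instance
  ∂[0,1,4] = [1,4] − [0,4] + [0,1],
  ∂[3,4,5] = [4,5] − [3,5] + [3,4].
The resulting 12×6 matrix has rank 6, and its Smith normal form has invariant factors (1,1,1,1,1,1).

Computing H_k = (kernel of ∂_k) / (image of ∂_{k+1}):

  H_0: rank C_0 − rank ∂_1 = 6 − 5 = 1, and the invariant factors of ∂_1 are all 1, so H_0 = Z.

H_0 ≅ Z.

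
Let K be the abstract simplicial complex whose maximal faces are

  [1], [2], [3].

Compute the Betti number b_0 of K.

Order the vertices as 1 < 2 < 3. Listing each simplex with vertices in this order, K has dimension 0 with simplices:

  0-simplices (3): [1], [2], [3]

so the chain groups are C_0 ≅ Z^3.

Now H_k = ker ∂_k / im ∂_{k+1}, so:

  H_0: rank C_0 − rank ∂_1 = 3 − 0 = 3, and there is no ∂_1, so H_0 ≅ Z^3.

Hence the Betti numbers are b_0 = 3.

b_0 = 3.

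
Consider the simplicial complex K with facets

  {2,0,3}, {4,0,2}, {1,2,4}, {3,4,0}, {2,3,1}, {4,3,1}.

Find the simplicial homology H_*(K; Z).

Take the total order 0 < 1 < 2 < 3 < 4 on the vertex set. Then K (dimension 2) consists of the simplices:

  0-simplices (5): [0], [1], [2], [3], [4]
  1-simplices (9): [0,2], [0,3], [0,4], [1,2], [1,3], [1,4], [2,3], [2,4], [3,4]
  2-simplices (6): [0,2,3], [0,2,4], [0,3,4], [1,2,3], [1,2,4], [1,3,4]

so the chain groups are C_0 ≅ Z^5, C_1 ≅ Z^9, C_2 ≅ Z^6.

The boundary map ∂_1: C_1 → C_0 maps an edge to its endpoints' difference, ∂[p,q] = q − p. For instance
  ∂[0,3] = [3] − [0].
The 5×9 boundary matrix has rank 4 and Smith normal form diag(1,1,1,1).

Boundary ∂_2: C_2 → C_1 sends each 2-simplex [p,q,r] to [q,r] − [p,r] + [p,q]. For instance
  ∂[1,2,3] = [2,3] − [1,3] + [1,2],
  ∂[0,2,4] = [2,4] − [0,4] + [0,2].
This gives a 9×6 integer matrix of rank 5; reducing to Smith normal form yields diagonal entries (1,1,1,1,1).

Computing H_k = (kernel of ∂_k) / (image of ∂_{k+1}):

  H_0: rank C_0 − rank ∂_1 = 5 − 4 = 1, and the invariant factors of ∂_1 are all 1, so H_0 ≅ Z.
  H_1: rank ker ∂_1 − rank ∂_2 = (9 − 4) − 5 = 0, and the invariant factors of ∂_2 are all 1, so H_1 ≅ 0.
  H_2: rank ker ∂_2 − rank ∂_3 = (6 − 5) − 0 = 1, and there is no ∂_3, so H_2 ≅ Z.

(K is a triangulation of the 2-sphere S^2.)

H_0 ≅ Z,  H_1 = 0,  H_2 ≅ Z.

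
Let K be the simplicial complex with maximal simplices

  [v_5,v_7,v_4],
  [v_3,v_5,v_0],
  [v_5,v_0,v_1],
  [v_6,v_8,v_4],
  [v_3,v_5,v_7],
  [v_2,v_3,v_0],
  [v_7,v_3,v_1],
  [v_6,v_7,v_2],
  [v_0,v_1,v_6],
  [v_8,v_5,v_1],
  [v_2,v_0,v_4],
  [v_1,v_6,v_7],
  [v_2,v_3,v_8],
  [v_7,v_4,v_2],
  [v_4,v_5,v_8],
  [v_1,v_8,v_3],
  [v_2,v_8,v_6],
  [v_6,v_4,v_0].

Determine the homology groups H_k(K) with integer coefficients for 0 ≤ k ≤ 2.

H_0 = Z,  H_1 = Z ⊕ Z_2,  H_2 = 0.

Fix the vertex order v_0 < v_1 < v_2 < v_3 < v_4 < v_5 < v_6 < v_7 < v_8 and write every simplex with vertices in increasing order. Then dim K = 2 and the simplices of K are:

  0-simplices (9): [v_0], [v_1], [v_2], [v_3], [v_4], [v_5], [v_6], [v_7], [v_8]
  1-simplices (27): (27 of them)
  2-simplices (18): (18 of them)

giving chain groups C_0 ≅ Z^9, C_1 ≅ Z^27, C_2 ≅ Z^18.

Boundary ∂_1: C_1 → C_0 is given by ∂[p,q] = [q] − [p]. For instance
  ∂[v_2,v_4] = [v_4] − [v_2].
As a 9×27 matrix over Z this has rank 8, with invariant factors (1,1,1,1,1,1,1,1).

∂_2: C_2 → C_1 sends each 2-simplex [p,q,r] to [q,r] − [p,r] + [p,q]. For instance
  ∂[v_2,v_6,v_7] = [v_6,v_7] − [v_2,v_7] + [v_2,v_6],
  ∂[v_1,v_3,v_8] = [v_3,v_8] − [v_1,v_8] + [v_1,v_3].
As a 27×18 matrix over Z this has rank 18, with invariant factors (1,1,1,1,1,1,1,1,1,1,1,1,1,1,1,1,1,2).

Computing H_k = (kernel of ∂_k) / (image of ∂_{k+1}):

  H_0: rank C_0 − rank ∂_1 = 9 − 8 = 1, and the invariant factors of ∂_1 are all 1, so H_0 = Z.
  H_1: rank ker ∂_1 − rank ∂_2 = (27 − 8) − 18 = 1, and ∂_2 has invariant factor 2 > 1, so H_1 = Z ⊕ Z_2.
  H_2: rank ker ∂_2 − rank ∂_3 = (18 − 18) − 0 = 0, and there is no ∂_3, so H_2 = 0.

As a check, the Euler characteristic is 9 − 27 + 18 = 0, which agrees with 1 − 1 + 0 = 0.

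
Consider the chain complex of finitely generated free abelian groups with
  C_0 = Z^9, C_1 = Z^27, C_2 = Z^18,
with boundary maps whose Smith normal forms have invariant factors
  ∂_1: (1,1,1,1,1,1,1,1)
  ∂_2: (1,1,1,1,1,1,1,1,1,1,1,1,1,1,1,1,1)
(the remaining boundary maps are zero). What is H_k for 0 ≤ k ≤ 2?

H_0: b_0 = 9 − 0 − 8 = 1; torsion from ∂_1 factors > 1: none. So H_0 ≅ Z.
H_1: b_1 = 27 − 8 − 17 = 2; torsion from ∂_2 factors > 1: none. So H_1 ≅ Z^2.
H_2: b_2 = 18 − 17 − 0 = 1; torsion from ∂_3 factors > 1: none. So H_2 ≅ Z.

H_0 ≅ Z,  H_1 ≅ Z^2,  H_2 ≅ Z.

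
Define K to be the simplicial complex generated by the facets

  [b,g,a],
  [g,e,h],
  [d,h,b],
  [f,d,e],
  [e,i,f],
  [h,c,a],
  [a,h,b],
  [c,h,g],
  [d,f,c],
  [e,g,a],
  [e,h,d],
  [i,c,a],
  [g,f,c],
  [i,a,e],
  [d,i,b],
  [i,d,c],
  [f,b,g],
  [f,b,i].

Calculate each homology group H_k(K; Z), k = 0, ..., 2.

Fix the vertex order a < b < c < d < e < f < g < h < i and write every simplex with vertices in increasing order. Then dim K = 2 and the simplices of K are:

  0-simplices (9): a, b, c, d, e, f, g, h, i
  1-simplices (27): ab, ac, ae, ag, ah, ai, bd, bf, bg, bh, bi, cd, cf, cg, ch, ci, de, df, dh, di, ef, eg, eh, ei, fg, fi, gh
  2-simplices (18): abg, abh, ach, aci, aeg, aei, bdh, bdi, bfg, bfi, cdf, cdi, cfg, cgh, def, deh, efi, egh

giving chain groups C_0 ≅ Z^9, C_1 ≅ Z^27, C_2 ≅ Z^18.

Boundary ∂_1: C_1 → C_0 is given by ∂[p,q] = [q] − [p].
As a 9×27 matrix over Z this has rank 8, with invariant factors (1,1,1,1,1,1,1,1).

The boundary map ∂_2: C_2 → C_1 acts by ∂[p,q,r] = [q,r] − [p,r] + [p,q]. For instance
  ∂ach = ch − ah + ac,
  ∂cgh = gh − ch + cg.
As a 27×18 matrix over Z this has rank 18, with invariant factors (1,1,1,1,1,1,1,1,1,1,1,1,1,1,1,1,1,2).

From H_k ≅ ker(∂_k) / im(∂_{k+1}) we obtain:

  H_0: rank C_0 − rank ∂_1 = 9 − 8 = 1, and the invariant factors of ∂_1 are all 1, so H_0 = Z.
  H_1: rank ker ∂_1 − rank ∂_2 = (27 − 8) − 18 = 1, and ∂_2 has invariant factor 2 > 1, so H_1 = Z × Z/2.
  H_2: rank ker ∂_2 − rank ∂_3 = (18 − 18) − 0 = 0, and there is no ∂_3, so H_2 = 0.

H_0 = Z,  H_1 = Z × Z/2,  H_2 = 0.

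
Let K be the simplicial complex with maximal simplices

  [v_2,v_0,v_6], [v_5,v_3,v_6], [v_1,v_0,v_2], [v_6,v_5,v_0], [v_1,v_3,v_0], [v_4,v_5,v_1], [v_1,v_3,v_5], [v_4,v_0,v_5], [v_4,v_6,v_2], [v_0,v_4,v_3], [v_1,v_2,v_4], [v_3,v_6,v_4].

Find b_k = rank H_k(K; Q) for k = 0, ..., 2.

Order the vertices as v_0 < v_1 < v_2 < v_3 < v_4 < v_5 < v_6. Listing each simplex with vertices in this order, K has dimension 2 with simplices:

  0-simplices (7): [v_0], [v_1], [v_2], [v_3], [v_4], [v_5], [v_6]
  1-simplices (18): (18 of them)
  2-simplices (12): (12 of them)

so the chain groups are C_0 ≅ Z^7, C_1 ≅ Z^18, C_2 ≅ Z^12.

∂_1: C_1 → C_0 is given by ∂[p,q] = [q] − [p].
This gives a 7×18 integer matrix of rank 6; reducing to Smith normal form yields diagonal entries (1,1,1,1,1,1).

∂_2: C_2 → C_1 maps a triangle to the signed sum of its edges. For instance
  ∂[v_0,v_3,v_4] = [v_3,v_4] − [v_0,v_4] + [v_0,v_3],
  ∂[v_1,v_2,v_4] = [v_2,v_4] − [v_1,v_4] + [v_1,v_2].
The resulting 18×12 matrix has rank 12, and its Smith normal form has invariant factors (1,1,1,1,1,1,1,1,1,1,1,2).

Reading off H_k = ker ∂_k / im ∂_{k+1}:

  H_0: rank C_0 − rank ∂_1 = 7 − 6 = 1, and the invariant factors of ∂_1 are all 1, so H_0 = Z.
  H_1: rank ker ∂_1 − rank ∂_2 = (18 − 6) − 12 = 0, and ∂_2 has invariant factor 2 > 1, so H_1 = Z/2.
  H_2: rank ker ∂_2 − rank ∂_3 = (12 − 12) − 0 = 0, and there is no ∂_3, so H_2 = 0.

As a check, the Euler characteristic is 7 − 18 + 12 = 1, which agrees with 1 − 0 + 0 = 1.

Hence the Betti numbers are b_0 = 1, b_1 = 0, b_2 = 0.

b_0 = 1, b_1 = 0, b_2 = 0.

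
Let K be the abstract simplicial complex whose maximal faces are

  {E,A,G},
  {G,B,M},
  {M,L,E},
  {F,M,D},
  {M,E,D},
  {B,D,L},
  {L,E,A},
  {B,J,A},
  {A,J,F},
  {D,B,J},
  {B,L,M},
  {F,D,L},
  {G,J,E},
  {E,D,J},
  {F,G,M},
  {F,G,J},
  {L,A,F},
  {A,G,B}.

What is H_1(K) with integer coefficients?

H_1 ≅ Z ⊕ Z/2Z.

Fix the vertex order A < B < D < E < F < G < J < L < M and write every simplex with vertices in increasing order. Then dim K = 2 and the simplices of K are:

  0-simplices (9): A, B, D, E, F, G, J, L, M
  1-simplices (27): AB, AE, AF, AG, AJ, AL, BD, BG, BJ, BL, BM, DE, DF, DJ, DL, DM, EG, EJ, EL, EM, FG, FJ, FL, FM, GJ, GM, LM
  2-simplices (18): ABG, ABJ, AEG, AEL, AFJ, AFL, BDJ, BDL, BGM, BLM, DEJ, DEM, DFL, DFM, EGJ, ELM, FGJ, FGM

Hence C_0 ≅ Z^9, C_1 ≅ Z^27, C_2 ≅ Z^18.

∂_1: C_1 → C_0 sends each edge [p,q] (with p < q) to q − p. For instance
  ∂GJ = J − G.
The 9×27 boundary matrix has rank 8 and Smith normal form diag(1,1,1,1,1,1,1,1).

∂_2: C_2 → C_1 maps a triangle to the signed sum of its edges. For instance
  ∂BDJ = DJ − BJ + BD,
  ∂AFL = FL − AL + AF.
This gives a 27×18 integer matrix of rank 18; reducing to Smith normal form yields diagonal entries (1,1,1,1,1,1,1,1,1,1,1,1,1,1,1,1,1,2).

From H_k ≅ ker(∂_k) / im(∂_{k+1}) we obtain:

  H_1: rank ker ∂_1 − rank ∂_2 = (27 − 8) − 18 = 1, and ∂_2 has invariant factor 2 > 1, so H_1 ≅ Z ⊕ Z/2Z.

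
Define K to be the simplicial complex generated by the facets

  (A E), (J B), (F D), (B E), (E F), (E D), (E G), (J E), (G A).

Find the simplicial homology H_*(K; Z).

Fix the vertex order A < B < D < E < F < G < J and write every simplex with vertices in increasing order. Then dim K = 1 and the simplices of K are:

  0-simplices (7): A, B, D, E, F, G, J
  1-simplices (9): AE, AG, BE, BJ, DE, DF, EF, EG, EJ

so the chain groups are C_0 ≅ Z^7, C_1 ≅ Z^9.

∂_1: C_1 → C_0 is given by ∂[p,q] = [q] − [p]. For instance
  ∂EJ = J − E.
As a 7×9 matrix over Z this has rank 6, with invariant factors (1,1,1,1,1,1).

From H_k ≅ ker(∂_k) / im(∂_{k+1}) we obtain:

  H_0: rank C_0 − rank ∂_1 = 7 − 6 = 1, and the invariant factors of ∂_1 are all 1, so H_0 ≅ Z.
  H_1: rank ker ∂_1 − rank ∂_2 = (9 − 6) − 0 = 3, and there is no ∂_2, so H_1 ≅ Z^3.

As a check, the Euler characteristic is 7 − 9 = -2, which agrees with 1 − 3 = -2.
(K is a triangulation of a wedge of 3 circles.)

H_0 ≅ Z,  H_1 ≅ Z^3.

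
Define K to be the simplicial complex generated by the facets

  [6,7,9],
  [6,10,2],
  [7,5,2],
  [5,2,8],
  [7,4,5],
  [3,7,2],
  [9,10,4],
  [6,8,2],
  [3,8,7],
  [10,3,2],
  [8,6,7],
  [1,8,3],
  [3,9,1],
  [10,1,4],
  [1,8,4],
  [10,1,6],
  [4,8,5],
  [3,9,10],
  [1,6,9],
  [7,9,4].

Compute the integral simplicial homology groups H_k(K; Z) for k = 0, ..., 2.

Fix the vertex order 1 < 2 < 3 < 4 < 5 < 6 < 7 < 8 < 9 < 10 and write every simplex with vertices in increasing order. Then dim K = 2 and the simplices of K are:

  0-simplices (10): [1], [2], [3], [4], [5], [6], [7], [8], [9], [10]
  1-simplices (30): (30 of them)
  2-simplices (20): (20 of them)

so the chain groups are C_0 ≅ Z^10, C_1 ≅ Z^30, C_2 ≅ Z^20.

Boundary ∂_1: C_1 → C_0 sends each edge [p,q] (with p < q) to q − p.
The resulting 10×30 matrix has rank 9, and its Smith normal form has invariant factors (1,1,1,1,1,1,1,1,1).

The boundary map ∂_2: C_2 → C_1 sends each 2-simplex [p,q,r] to [q,r] − [p,r] + [p,q]. For instance
  ∂[6,7,8] = [7,8] − [6,8] + [6,7],
  ∂[4,5,8] = [5,8] − [4,8] + [4,5].
This gives a 30×20 integer matrix of rank 20; reducing to Smith normal form yields diagonal entries (1,1,1,1,1,1,1,1,1,1,1,1,1,1,1,1,1,1,1,2).

From H_k ≅ ker(∂_k) / im(∂_{k+1}) we obtain:

  H_0: rank C_0 − rank ∂_1 = 10 − 9 = 1, and the invariant factors of ∂_1 are all 1, so H_0 = Z.
  H_1: rank ker ∂_1 − rank ∂_2 = (30 − 9) − 20 = 1, and ∂_2 has invariant factor 2 > 1, so H_1 = Z ⊕ Z/2.
  H_2: rank ker ∂_2 − rank ∂_3 = (20 − 20) − 0 = 0, and there is no ∂_3, so H_2 = 0.

H_0 ≅ Z,  H_1 ≅ Z ⊕ Z/2,  H_2 = 0.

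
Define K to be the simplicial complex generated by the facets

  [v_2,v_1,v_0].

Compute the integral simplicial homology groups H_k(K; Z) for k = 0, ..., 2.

H_0 ≅ Z,  H_1 = 0,  H_2 = 0.

Take the total order v_0 < v_1 < v_2 on the vertex set. Then K (dimension 2) consists of the simplices:

  0-simplices (3): [v_0], [v_1], [v_2]
  1-simplices (3): [v_0,v_1], [v_0,v_2], [v_1,v_2]
  2-simplices (1): [v_0,v_1,v_2]

so the chain groups are C_0 ≅ Z^3, C_1 ≅ Z^3, C_2 ≅ Z^1.

Boundary ∂_1: C_1 → C_0 maps an edge to its endpoints' difference, ∂[p,q] = q − p.
This gives a 3×3 integer matrix of rank 2; reducing to Smith normal form yields diagonal entries (1,1).

∂_2: C_2 → C_1 sends each 2-simplex [p,q,r] to [q,r] − [p,r] + [p,q]. For instance
  ∂[v_0,v_1,v_2] = [v_1,v_2] − [v_0,v_2] + [v_0,v_1].
The 3×1 boundary matrix has rank 1 and Smith normal form diag(1).

Computing H_k = (kernel of ∂_k) / (image of ∂_{k+1}):

  H_0: rank C_0 − rank ∂_1 = 3 − 2 = 1, and the invariant factors of ∂_1 are all 1, so H_0 = Z.
  H_1: rank ker ∂_1 − rank ∂_2 = (3 − 2) − 1 = 0, and the invariant factors of ∂_2 are all 1, so H_1 = 0.
  H_2: rank ker ∂_2 − rank ∂_3 = (1 − 1) − 0 = 0, and there is no ∂_3, so H_2 = 0.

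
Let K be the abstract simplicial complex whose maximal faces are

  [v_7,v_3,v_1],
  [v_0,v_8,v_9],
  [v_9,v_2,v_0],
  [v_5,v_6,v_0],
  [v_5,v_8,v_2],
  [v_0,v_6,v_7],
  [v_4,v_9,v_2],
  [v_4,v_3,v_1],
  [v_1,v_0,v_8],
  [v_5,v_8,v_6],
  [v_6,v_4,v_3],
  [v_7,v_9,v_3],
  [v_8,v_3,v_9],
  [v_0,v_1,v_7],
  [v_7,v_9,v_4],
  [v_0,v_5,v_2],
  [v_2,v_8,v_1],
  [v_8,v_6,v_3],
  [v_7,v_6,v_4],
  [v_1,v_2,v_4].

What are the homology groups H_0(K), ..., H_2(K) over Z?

H_0 ≅ Z,  H_1 ≅ Z ⊕ Z_2,  H_2 = 0.

Fix the vertex order v_0 < v_1 < v_2 < v_3 < v_4 < v_5 < v_6 < v_7 < v_8 < v_9 and write every simplex with vertices in increasing order. Then dim K = 2 and the simplices of K are:

  0-simplices (10): [v_0], [v_1], [v_2], [v_3], [v_4], [v_5], [v_6], [v_7], [v_8], [v_9]
  1-simplices (30): (30 of them)
  2-simplices (20): (20 of them)

so the chain groups are C_0 ≅ Z^10, C_1 ≅ Z^30, C_2 ≅ Z^20.

Boundary ∂_1: C_1 → C_0 sends each edge [p,q] (with p < q) to q − p.
As a 10×30 matrix over Z this has rank 9, with invariant factors (1,1,1,1,1,1,1,1,1).

The boundary map ∂_2: C_2 → C_1 acts by ∂[p,q,r] = [q,r] − [p,r] + [p,q]. For instance
  ∂[v_0,v_1,v_8] = [v_1,v_8] − [v_0,v_8] + [v_0,v_1],
  ∂[v_1,v_3,v_7] = [v_3,v_7] − [v_1,v_7] + [v_1,v_3].
As a 30×20 matrix over Z this has rank 20, with invariant factors (1,1,1,1,1,1,1,1,1,1,1,1,1,1,1,1,1,1,1,2).

Computing H_k = (kernel of ∂_k) / (image of ∂_{k+1}):

  H_0: rank C_0 − rank ∂_1 = 10 − 9 = 1, and the invariant factors of ∂_1 are all 1, so H_0 = Z.
  H_1: rank ker ∂_1 − rank ∂_2 = (30 − 9) − 20 = 1, and ∂_2 has invariant factor 2 > 1, so H_1 = Z ⊕ Z_2.
  H_2: rank ker ∂_2 − rank ∂_3 = (20 − 20) − 0 = 0, and there is no ∂_3, so H_2 = 0.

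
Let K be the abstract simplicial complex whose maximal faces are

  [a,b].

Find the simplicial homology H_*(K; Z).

We work with the vertex ordering a < b. The simplices of K, each written with vertices in increasing order, are:

  0-simplices (2): a, b
  1-simplices (1): ab

Hence C_0 ≅ Z^2, C_1 ≅ Z^1.

∂_1: C_1 → C_0 sends each edge [p,q] (with p < q) to q − p. For instance
  ∂ab = b − a.
As a 2×1 matrix over Z this has rank 1, with invariant factors (1).

From H_k ≅ ker(∂_k) / im(∂_{k+1}) we obtain:

  H_0: rank C_0 − rank ∂_1 = 2 − 1 = 1, and the invariant factors of ∂_1 are all 1, so H_0 ≅ Z.
  H_1: rank ker ∂_1 − rank ∂_2 = (1 − 1) − 0 = 0, and there is no ∂_2, so H_1 ≅ 0.

As a check, the Euler characteristic is 2 − 1 = 1, which agrees with 1 − 0 = 1.

H_0 = Z,  H_1 = 0.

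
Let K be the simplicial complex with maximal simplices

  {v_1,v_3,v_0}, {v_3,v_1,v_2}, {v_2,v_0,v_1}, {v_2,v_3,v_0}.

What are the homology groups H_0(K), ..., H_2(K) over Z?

Fix the vertex order v_0 < v_1 < v_2 < v_3 and write every simplex with vertices in increasing order. Then dim K = 2 and the simplices of K are:

  0-simplices (4): [v_0], [v_1], [v_2], [v_3]
  1-simplices (6): [v_0,v_1], [v_0,v_2], [v_0,v_3], [v_1,v_2], [v_1,v_3], [v_2,v_3]
  2-simplices (4): [v_0,v_1,v_2], [v_0,v_1,v_3], [v_0,v_2,v_3], [v_1,v_2,v_3]

Hence C_0 ≅ Z^4, C_1 ≅ Z^6, C_2 ≅ Z^4.

The boundary map ∂_1: C_1 → C_0 maps an edge to its endpoints' difference, ∂[p,q] = q − p.
The resulting 4×6 matrix has rank 3, and its Smith normal form has invariant factors (1,1,1).

The boundary map ∂_2: C_2 → C_1 sends each 2-simplex [p,q,r] to [q,r] − [p,r] + [p,q]. For instance
  ∂[v_0,v_2,v_3] = [v_2,v_3] − [v_0,v_3] + [v_0,v_2],
  ∂[v_0,v_1,v_3] = [v_1,v_3] − [v_0,v_3] + [v_0,v_1].
The 6×4 boundary matrix has rank 3 and Smith normal form diag(1,1,1).

Computing H_k = (kernel of ∂_k) / (image of ∂_{k+1}):

  H_0: rank C_0 − rank ∂_1 = 4 − 3 = 1, and the invariant factors of ∂_1 are all 1, so H_0 ≅ Z.
  H_1: rank ker ∂_1 − rank ∂_2 = (6 − 3) − 3 = 0, and the invariant factors of ∂_2 are all 1, so H_1 ≅ 0.
  H_2: rank ker ∂_2 − rank ∂_3 = (4 − 3) − 0 = 1, and there is no ∂_3, so H_2 ≅ Z.

H_0 = Z,  H_1 = 0,  H_2 = Z.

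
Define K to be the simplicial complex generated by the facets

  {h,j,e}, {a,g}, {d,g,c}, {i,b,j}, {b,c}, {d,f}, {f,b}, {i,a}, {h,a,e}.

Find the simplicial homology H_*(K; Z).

Order the vertices as a < b < c < d < e < f < g < h < i < j. Listing each simplex with vertices in this order, K has dimension 2 with simplices:

  0-simplices (10): a, b, c, d, e, f, g, h, i, j
  1-simplices (16): ae, ag, ah, ai, bc, bf, bi, bj, cd, cg, df, dg, eh, ej, hj, ij
  2-simplices (4): aeh, bij, cdg, ehj

giving chain groups C_0 ≅ Z^10, C_1 ≅ Z^16, C_2 ≅ Z^4.

The boundary map ∂_1: C_1 → C_0 is given by ∂[p,q] = [q] − [p]. For instance
  ∂ae = e − a.
The 10×16 boundary matrix has rank 9 and Smith normal form diag(1,1,1,1,1,1,1,1,1).

Boundary ∂_2: C_2 → C_1 maps a triangle to the signed sum of its edges. For instance
  ∂bij = ij − bj + bi,
  ∂cdg = dg − cg + cd.
This gives a 16×4 integer matrix of rank 4; reducing to Smith normal form yields diagonal entries (1,1,1,1).

Computing H_k = (kernel of ∂_k) / (image of ∂_{k+1}):

  H_0: rank C_0 − rank ∂_1 = 10 − 9 = 1, and the invariant factors of ∂_1 are all 1, so H_0 ≅ Z.
  H_1: rank ker ∂_1 − rank ∂_2 = (16 − 9) − 4 = 3, and the invariant factors of ∂_2 are all 1, so H_1 ≅ Z^3.
  H_2: rank ker ∂_2 − rank ∂_3 = (4 − 4) − 0 = 0, and there is no ∂_3, so H_2 ≅ 0.

H_0 ≅ Z,  H_1 ≅ Z^3,  H_2 = 0.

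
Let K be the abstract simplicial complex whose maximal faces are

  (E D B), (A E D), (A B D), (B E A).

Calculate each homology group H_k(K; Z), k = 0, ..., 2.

We work with the vertex ordering A < B < D < E. The simplices of K, each written with vertices in increasing order, are:

  0-simplices (4): A, B, D, E
  1-simplices (6): AB, AD, AE, BD, BE, DE
  2-simplices (4): ABD, ABE, ADE, BDE

so the chain groups are C_0 ≅ Z^4, C_1 ≅ Z^6, C_2 ≅ Z^4.

∂_1: C_1 → C_0 maps an edge to its endpoints' difference, ∂[p,q] = q − p. For instance
  ∂AB = B − A.
The resulting 4×6 matrix has rank 3, and its Smith normal form has invariant factors (1,1,1).

Boundary ∂_2: C_2 → C_1 maps a triangle to the signed sum of its edges. For instance
  ∂BDE = DE − BE + BD,
  ∂ABE = BE − AE + AB.
The 6×4 boundary matrix has rank 3 and Smith normal form diag(1,1,1).

From H_k ≅ ker(∂_k) / im(∂_{k+1}) we obtain:

  H_0: rank C_0 − rank ∂_1 = 4 − 3 = 1, and the invariant factors of ∂_1 are all 1, so H_0 ≅ Z.
  H_1: rank ker ∂_1 − rank ∂_2 = (6 − 3) − 3 = 0, and the invariant factors of ∂_2 are all 1, so H_1 ≅ 0.
  H_2: rank ker ∂_2 − rank ∂_3 = (4 − 3) − 0 = 1, and there is no ∂_3, so H_2 ≅ Z.

(K is a triangulation of the 2-sphere S^2.)

H_0 = Z,  H_1 = 0,  H_2 = Z.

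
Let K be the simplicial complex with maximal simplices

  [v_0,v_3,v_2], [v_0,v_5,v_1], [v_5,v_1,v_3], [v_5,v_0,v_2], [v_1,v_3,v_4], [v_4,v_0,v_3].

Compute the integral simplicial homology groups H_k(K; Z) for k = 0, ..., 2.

H_0 = Z,  H_1 = Z,  H_2 = 0.

Take the total order v_0 < v_1 < v_2 < v_3 < v_4 < v_5 on the vertex set. Then K (dimension 2) consists of the simplices:

  0-simplices (6): [v_0], [v_1], [v_2], [v_3], [v_4], [v_5]
  1-simplices (12): [v_0,v_1], [v_0,v_2], [v_0,v_3], [v_0,v_4], [v_0,v_5], [v_1,v_3], [v_1,v_4], [v_1,v_5], [v_2,v_3], [v_2,v_5], [v_3,v_4], [v_3,v_5]
  2-simplices (6): [v_0,v_1,v_5], [v_0,v_2,v_3], [v_0,v_2,v_5], [v_0,v_3,v_4], [v_1,v_3,v_4], [v_1,v_3,v_5]

so the chain groups are C_0 ≅ Z^6, C_1 ≅ Z^12, C_2 ≅ Z^6.

The boundary map ∂_1: C_1 → C_0 maps an edge to its endpoints' difference, ∂[p,q] = q − p. For instance
  ∂[v_0,v_5] = [v_5] − [v_0].
The 6×12 boundary matrix has rank 5 and Smith normal form diag(1,1,1,1,1).

The boundary map ∂_2: C_2 → C_1 sends each 2-simplex [p,q,r] to [q,r] − [p,r] + [p,q]. For instance
  ∂[v_0,v_2,v_5] = [v_2,v_5] − [v_0,v_5] + [v_0,v_2],
  ∂[v_1,v_3,v_5] = [v_3,v_5] − [v_1,v_5] + [v_1,v_3].
The 12×6 boundary matrix has rank 6 and Smith normal form diag(1,1,1,1,1,1).

Now H_k = ker ∂_k / im ∂_{k+1}, so:

  H_0: rank C_0 − rank ∂_1 = 6 − 5 = 1, and the invariant factors of ∂_1 are all 1, so H_0 ≅ Z.
  H_1: rank ker ∂_1 − rank ∂_2 = (12 − 5) − 6 = 1, and the invariant factors of ∂_2 are all 1, so H_1 ≅ Z.
  H_2: rank ker ∂_2 − rank ∂_3 = (6 − 6) − 0 = 0, and there is no ∂_3, so H_2 ≅ 0.

As a check, the Euler characteristic is 6 − 12 + 6 = 0, which agrees with 1 − 1 + 0 = 0.
(K is a triangulation of the cylinder S^1 x I.)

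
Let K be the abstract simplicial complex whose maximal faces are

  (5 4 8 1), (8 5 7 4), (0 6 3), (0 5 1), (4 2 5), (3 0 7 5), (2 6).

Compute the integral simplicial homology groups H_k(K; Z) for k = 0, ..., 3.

H_0 ≅ Z,  H_1 ≅ Z,  H_2 = 0,  H_3 = 0.

Order the vertices as 0 < 1 < 2 < 3 < 4 < 5 < 6 < 7 < 8. Listing each simplex with vertices in this order, K has dimension 3 with simplices:

  0-simplices (9): [0], [1], [2], [3], [4], [5], [6], [7], [8]
  1-simplices (20): [0,1], [0,3], [0,5], [0,6], [0,7], [1,4], [1,5], [1,8], [2,4], [2,5], [2,6], [3,5], [3,6], [3,7], [4,5], [4,7], [4,8], [5,7], [5,8], [7,8]
  2-simplices (14): [0,1,5], [0,3,5], [0,3,6], [0,3,7], [0,5,7], [1,4,5], [1,4,8], [1,5,8], [2,4,5], [3,5,7], [4,5,7], [4,5,8], [4,7,8], [5,7,8]
  3-simplices (3): [0,3,5,7], [1,4,5,8], [4,5,7,8]

so the chain groups are C_0 ≅ Z^9, C_1 ≅ Z^20, C_2 ≅ Z^14, C_3 ≅ Z^3.

∂_1: C_1 → C_0 maps an edge to its endpoints' difference, ∂[p,q] = q − p. For instance
  ∂[3,7] = [7] − [3].
As a 9×20 matrix over Z this has rank 8, with invariant factors (1,1,1,1,1,1,1,1).

The boundary map ∂_2: C_2 → C_1 maps a triangle to the signed sum of its edges. For instance
  ∂[1,5,8] = [5,8] − [1,8] + [1,5],
  ∂[4,5,8] = [5,8] − [4,8] + [4,5].
This gives a 20×14 integer matrix of rank 11; reducing to Smith normal form yields diagonal entries (1,1,1,1,1,1,1,1,1,1,1).

∂_3: C_3 → C_2 sends each 3-simplex σ to the alternating sum Σ_i (−1)^i (σ with its i-th vertex removed). For instance
  ∂[1,4,5,8] = [4,5,8] − [1,5,8] + [1,4,8] − [1,4,5],
  ∂[4,5,7,8] = [5,7,8] − [4,7,8] + [4,5,8] − [4,5,7].
As a 14×3 matrix over Z this has rank 3, with invariant factors (1,1,1).

Computing H_k = (kernel of ∂_k) / (image of ∂_{k+1}):

  H_0: rank C_0 − rank ∂_1 = 9 − 8 = 1, and the invariant factors of ∂_1 are all 1, so H_0 ≅ Z.
  H_1: rank ker ∂_1 − rank ∂_2 = (20 − 8) − 11 = 1, and the invariant factors of ∂_2 are all 1, so H_1 ≅ Z.
  H_2: rank ker ∂_2 − rank ∂_3 = (14 − 11) − 3 = 0, and the invariant factors of ∂_3 are all 1, so H_2 ≅ 0.
  H_3: rank ker ∂_3 − rank ∂_4 = (3 − 3) − 0 = 0, and there is no ∂_4, so H_3 ≅ 0.

As a check, the Euler characteristic is 9 − 20 + 14 − 3 = 0, which agrees with 1 − 1 + 0 − 0 = 0.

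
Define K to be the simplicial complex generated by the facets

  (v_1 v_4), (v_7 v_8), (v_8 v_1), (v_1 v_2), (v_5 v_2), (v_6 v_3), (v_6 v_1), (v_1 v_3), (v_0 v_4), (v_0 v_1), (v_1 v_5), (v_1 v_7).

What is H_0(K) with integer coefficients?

Fix the vertex order v_0 < v_1 < v_2 < v_3 < v_4 < v_5 < v_6 < v_7 < v_8 and write every simplex with vertices in increasing order. Then dim K = 1 and the simplices of K are:

  0-simplices (9): [v_0], [v_1], [v_2], [v_3], [v_4], [v_5], [v_6], [v_7], [v_8]
  1-simplices (12): [v_0,v_1], [v_0,v_4], [v_1,v_2], [v_1,v_3], [v_1,v_4], [v_1,v_5], [v_1,v_6], [v_1,v_7], [v_1,v_8], [v_2,v_5], [v_3,v_6], [v_7,v_8]

giving chain groups C_0 ≅ Z^9, C_1 ≅ Z^12.

∂_1: C_1 → C_0 maps an edge to its endpoints' difference, ∂[p,q] = q − p. For instance
  ∂[v_1,v_7] = [v_7] − [v_1].
The resulting 9×12 matrix has rank 8, and its Smith normal form has invariant factors (1,1,1,1,1,1,1,1).

Now H_k = ker ∂_k / im ∂_{k+1}, so:

  H_0: rank C_0 − rank ∂_1 = 9 − 8 = 1, and the invariant factors of ∂_1 are all 1, so H_0 ≅ Z.

(K is a triangulation of a wedge of 4 circles.)

H_0 ≅ Z.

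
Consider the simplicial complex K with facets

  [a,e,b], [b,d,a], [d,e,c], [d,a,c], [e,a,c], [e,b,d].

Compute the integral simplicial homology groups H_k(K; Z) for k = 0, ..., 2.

Take the total order a < b < c < d < e on the vertex set. Then K (dimension 2) consists of the simplices:

  0-simplices (5): a, b, c, d, e
  1-simplices (9): ab, ac, ad, ae, bd, be, cd, ce, de
  2-simplices (6): abd, abe, acd, ace, bde, cde

so the chain groups are C_0 ≅ Z^5, C_1 ≅ Z^9, C_2 ≅ Z^6.

Boundary ∂_1: C_1 → C_0 is given by ∂[p,q] = [q] − [p]. For instance
  ∂ab = b − a.
As a 5×9 matrix over Z this has rank 4, with invariant factors (1,1,1,1).

Boundary ∂_2: C_2 → C_1 sends each 2-simplex [p,q,r] to [q,r] − [p,r] + [p,q]. For instance
  ∂ace = ce − ae + ac,
  ∂abe = be − ae + ab.
The resulting 9×6 matrix has rank 5, and its Smith normal form has invariant factors (1,1,1,1,1).

Computing H_k = (kernel of ∂_k) / (image of ∂_{k+1}):

  H_0: rank C_0 − rank ∂_1 = 5 − 4 = 1, and the invariant factors of ∂_1 are all 1, so H_0 = Z.
  H_1: rank ker ∂_1 − rank ∂_2 = (9 − 4) − 5 = 0, and the invariant factors of ∂_2 are all 1, so H_1 = 0.
  H_2: rank ker ∂_2 − rank ∂_3 = (6 − 5) − 0 = 1, and there is no ∂_3, so H_2 = Z.

As a check, the Euler characteristic is 5 − 9 + 6 = 2, which agrees with 1 − 0 + 1 = 2.

H_0 = Z,  H_1 = 0,  H_2 = Z.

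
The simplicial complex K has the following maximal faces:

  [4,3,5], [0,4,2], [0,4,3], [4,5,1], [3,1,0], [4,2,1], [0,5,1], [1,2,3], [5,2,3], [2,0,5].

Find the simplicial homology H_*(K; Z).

H_0 = Z,  H_1 = Z/2Z,  H_2 = 0.

We work with the vertex ordering 0 < 1 < 2 < 3 < 4 < 5. The simplices of K, each written with vertices in increasing order, are:

  0-simplices (6): [0], [1], [2], [3], [4], [5]
  1-simplices (15): [0,1], [0,2], [0,3], [0,4], [0,5], [1,2], [1,3], [1,4], [1,5], [2,3], [2,4], [2,5], [3,4], [3,5], [4,5]
  2-simplices (10): [0,1,3], [0,1,5], [0,2,4], [0,2,5], [0,3,4], [1,2,3], [1,2,4], [1,4,5], [2,3,5], [3,4,5]

giving chain groups C_0 ≅ Z^6, C_1 ≅ Z^15, C_2 ≅ Z^10.

∂_1: C_1 → C_0 sends each edge [p,q] (with p < q) to q − p.
This gives a 6×15 integer matrix of rank 5; reducing to Smith normal form yields diagonal entries (1,1,1,1,1).

∂_2: C_2 → C_1 maps a triangle to the signed sum of its edges. For instance
  ∂[1,2,4] = [2,4] − [1,4] + [1,2],
  ∂[2,3,5] = [3,5] − [2,5] + [2,3].
The resulting 15×10 matrix has rank 10, and its Smith normal form has invariant factors (1,1,1,1,1,1,1,1,1,2).

Now H_k = ker ∂_k / im ∂_{k+1}, so:

  H_0: rank C_0 − rank ∂_1 = 6 − 5 = 1, and the invariant factors of ∂_1 are all 1, so H_0 = Z.
  H_1: rank ker ∂_1 − rank ∂_2 = (15 − 5) − 10 = 0, and ∂_2 has invariant factor 2 > 1, so H_1 = Z/2Z.
  H_2: rank ker ∂_2 − rank ∂_3 = (10 − 10) − 0 = 0, and there is no ∂_3, so H_2 = 0.

As a check, the Euler characteristic is 6 − 15 + 10 = 1, which agrees with 1 − 0 + 0 = 1.
(K is a triangulation of the real projective plane RP^2.)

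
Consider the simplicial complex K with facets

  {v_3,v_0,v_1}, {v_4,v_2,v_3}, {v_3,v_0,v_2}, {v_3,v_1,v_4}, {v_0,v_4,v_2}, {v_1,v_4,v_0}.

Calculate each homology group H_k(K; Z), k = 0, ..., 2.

H_0 ≅ Z,  H_1 = 0,  H_2 ≅ Z.

Take the total order v_0 < v_1 < v_2 < v_3 < v_4 on the vertex set. Then K (dimension 2) consists of the simplices:

  0-simplices (5): [v_0], [v_1], [v_2], [v_3], [v_4]
  1-simplices (9): [v_0,v_1], [v_0,v_2], [v_0,v_3], [v_0,v_4], [v_1,v_3], [v_1,v_4], [v_2,v_3], [v_2,v_4], [v_3,v_4]
  2-simplices (6): [v_0,v_1,v_3], [v_0,v_1,v_4], [v_0,v_2,v_3], [v_0,v_2,v_4], [v_1,v_3,v_4], [v_2,v_3,v_4]

so the chain groups are C_0 ≅ Z^5, C_1 ≅ Z^9, C_2 ≅ Z^6.

Boundary ∂_1: C_1 → C_0 sends each edge [p,q] (with p < q) to q − p. For instance
  ∂[v_1,v_4] = [v_4] − [v_1].
This gives a 5×9 integer matrix of rank 4; reducing to Smith normal form yields diagonal entries (1,1,1,1).

The boundary map ∂_2: C_2 → C_1 maps a triangle to the signed sum of its edges. For instance
  ∂[v_2,v_3,v_4] = [v_3,v_4] − [v_2,v_4] + [v_2,v_3],
  ∂[v_0,v_2,v_4] = [v_2,v_4] − [v_0,v_4] + [v_0,v_2].
As a 9×6 matrix over Z this has rank 5, with invariant factors (1,1,1,1,1).

Computing H_k = (kernel of ∂_k) / (image of ∂_{k+1}):

  H_0: rank C_0 − rank ∂_1 = 5 − 4 = 1, and the invariant factors of ∂_1 are all 1, so H_0 ≅ Z.
  H_1: rank ker ∂_1 − rank ∂_2 = (9 − 4) − 5 = 0, and the invariant factors of ∂_2 are all 1, so H_1 ≅ 0.
  H_2: rank ker ∂_2 − rank ∂_3 = (6 − 5) − 0 = 1, and there is no ∂_3, so H_2 ≅ Z.

As a check, the Euler characteristic is 5 − 9 + 6 = 2, which agrees with 1 − 0 + 1 = 2.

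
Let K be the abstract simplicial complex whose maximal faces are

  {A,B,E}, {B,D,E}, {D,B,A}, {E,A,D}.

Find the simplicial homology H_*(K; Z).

H_0 ≅ Z,  H_1 = 0,  H_2 ≅ Z.

Order the vertices as A < B < D < E. Listing each simplex with vertices in this order, K has dimension 2 with simplices:

  0-simplices (4): A, B, D, E
  1-simplices (6): AB, AD, AE, BD, BE, DE
  2-simplices (4): ABD, ABE, ADE, BDE

giving chain groups C_0 ≅ Z^4, C_1 ≅ Z^6, C_2 ≅ Z^4.

The boundary map ∂_1: C_1 → C_0 maps an edge to its endpoints' difference, ∂[p,q] = q − p.
The resulting 4×6 matrix has rank 3, and its Smith normal form has invariant factors (1,1,1).

∂_2: C_2 → C_1 acts by ∂[p,q,r] = [q,r] − [p,r] + [p,q]. For instance
  ∂BDE = DE − BE + BD,
  ∂ABD = BD − AD + AB.
The resulting 6×4 matrix has rank 3, and its Smith normal form has invariant factors (1,1,1).

Computing H_k = (kernel of ∂_k) / (image of ∂_{k+1}):

  H_0: rank C_0 − rank ∂_1 = 4 − 3 = 1, and the invariant factors of ∂_1 are all 1, so H_0 ≅ Z.
  H_1: rank ker ∂_1 − rank ∂_2 = (6 − 3) − 3 = 0, and the invariant factors of ∂_2 are all 1, so H_1 ≅ 0.
  H_2: rank ker ∂_2 − rank ∂_3 = (4 − 3) − 0 = 1, and there is no ∂_3, so H_2 ≅ Z.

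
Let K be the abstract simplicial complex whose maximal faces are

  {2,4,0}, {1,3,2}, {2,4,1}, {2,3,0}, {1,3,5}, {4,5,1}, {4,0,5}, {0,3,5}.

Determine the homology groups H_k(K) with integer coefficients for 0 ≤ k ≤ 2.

Take the total order 0 < 1 < 2 < 3 < 4 < 5 on the vertex set. Then K (dimension 2) consists of the simplices:

  0-simplices (6): [0], [1], [2], [3], [4], [5]
  1-simplices (12): [0,2], [0,3], [0,4], [0,5], [1,2], [1,3], [1,4], [1,5], [2,3], [2,4], [3,5], [4,5]
  2-simplices (8): [0,2,3], [0,2,4], [0,3,5], [0,4,5], [1,2,3], [1,2,4], [1,3,5], [1,4,5]

so the chain groups are C_0 ≅ Z^6, C_1 ≅ Z^12, C_2 ≅ Z^8.

∂_1: C_1 → C_0 sends each edge [p,q] (with p < q) to q − p.
The resulting 6×12 matrix has rank 5, and its Smith normal form has invariant factors (1,1,1,1,1).

Boundary ∂_2: C_2 → C_1 acts by ∂[p,q,r] = [q,r] − [p,r] + [p,q]. For instance
  ∂[0,2,4] = [2,4] − [0,4] + [0,2],
  ∂[0,3,5] = [3,5] − [0,5] + [0,3].
The 12×8 boundary matrix has rank 7 and Smith normal form diag(1,1,1,1,1,1,1).

From H_k ≅ ker(∂_k) / im(∂_{k+1}) we obtain:

  H_0: rank C_0 − rank ∂_1 = 6 − 5 = 1, and the invariant factors of ∂_1 are all 1, so H_0 = Z.
  H_1: rank ker ∂_1 − rank ∂_2 = (12 − 5) − 7 = 0, and the invariant factors of ∂_2 are all 1, so H_1 = 0.
  H_2: rank ker ∂_2 − rank ∂_3 = (8 − 7) − 0 = 1, and there is no ∂_3, so H_2 = Z.

As a check, the Euler characteristic is 6 − 12 + 8 = 2, which agrees with 1 − 0 + 1 = 2.
(K is a triangulation of the 2-sphere S^2.)

H_0 ≅ Z,  H_1 = 0,  H_2 ≅ Z.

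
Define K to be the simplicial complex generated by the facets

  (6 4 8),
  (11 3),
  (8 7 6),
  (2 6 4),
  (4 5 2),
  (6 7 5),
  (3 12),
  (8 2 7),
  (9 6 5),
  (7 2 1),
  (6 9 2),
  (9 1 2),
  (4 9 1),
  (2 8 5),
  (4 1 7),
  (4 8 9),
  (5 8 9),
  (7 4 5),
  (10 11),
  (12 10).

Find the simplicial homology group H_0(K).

Order the vertices as 1 < 2 < 3 < 4 < 5 < 6 < 7 < 8 < 9 < 10 < 11 < 12. Listing each simplex with vertices in this order, K has dimension 2 with simplices:

  0-simplices (12): [1], [2], [3], [4], [5], [6], [7], [8], [9], [10], [11], [12]
  1-simplices (28): (28 of them)
  2-simplices (16): [1,2,7], [1,2,9], [1,4,7], [1,4,9], [2,4,5], [2,4,6], [2,5,8], [2,6,9], [2,7,8], [4,5,7], [4,6,8], [4,8,9], [5,6,7], [5,6,9], [5,8,9], [6,7,8]

so the chain groups are C_0 ≅ Z^12, C_1 ≅ Z^28, C_2 ≅ Z^16.

The boundary map ∂_1: C_1 → C_0 is given by ∂[p,q] = [q] − [p].
As a 12×28 matrix over Z this has rank 10, with invariant factors (1,1,1,1,1,1,1,1,1,1).

∂_2: C_2 → C_1 maps a triangle to the signed sum of its edges. For instance
  ∂[4,5,7] = [5,7] − [4,7] + [4,5],
  ∂[4,6,8] = [6,8] − [4,8] + [4,6].
As a 28×16 matrix over Z this has rank 15, with invariant factors (1,1,1,1,1,1,1,1,1,1,1,1,1,1,1).

From H_k ≅ ker(∂_k) / im(∂_{k+1}) we obtain:

  H_0: rank C_0 − rank ∂_1 = 12 − 10 = 2, and the invariant factors of ∂_1 are all 1, so H_0 = Z^2.

(K is a triangulation of the disjoint union of the torus T^2 and the circle S^1.)

H_0 = Z^2.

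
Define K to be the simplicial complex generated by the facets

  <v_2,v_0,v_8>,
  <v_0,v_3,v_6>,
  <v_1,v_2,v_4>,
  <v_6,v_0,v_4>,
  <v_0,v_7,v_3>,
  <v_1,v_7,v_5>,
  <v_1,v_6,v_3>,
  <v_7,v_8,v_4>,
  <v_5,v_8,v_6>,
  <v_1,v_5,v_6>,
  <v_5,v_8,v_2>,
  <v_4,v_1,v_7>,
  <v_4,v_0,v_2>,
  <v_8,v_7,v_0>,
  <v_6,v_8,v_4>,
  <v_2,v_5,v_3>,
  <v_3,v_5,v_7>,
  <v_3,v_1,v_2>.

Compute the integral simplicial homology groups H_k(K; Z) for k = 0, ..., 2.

H_0 ≅ Z,  H_1 ≅ Z ⊕ Z_2,  H_2 = 0.

We work with the vertex ordering v_0 < v_1 < v_2 < v_3 < v_4 < v_5 < v_6 < v_7 < v_8. The simplices of K, each written with vertices in increasing order, are:

  0-simplices (9): [v_0], [v_1], [v_2], [v_3], [v_4], [v_5], [v_6], [v_7], [v_8]
  1-simplices (27): (27 of them)
  2-simplices (18): (18 of them)

so the chain groups are C_0 ≅ Z^9, C_1 ≅ Z^27, C_2 ≅ Z^18.

The boundary map ∂_1: C_1 → C_0 is given by ∂[p,q] = [q] − [p]. For instance
  ∂[v_4,v_8] = [v_8] − [v_4].
The resulting 9×27 matrix has rank 8, and its Smith normal form has invariant factors (1,1,1,1,1,1,1,1).

Boundary ∂_2: C_2 → C_1 sends each 2-simplex [p,q,r] to [q,r] − [p,r] + [p,q]. For instance
  ∂[v_0,v_3,v_6] = [v_3,v_6] − [v_0,v_6] + [v_0,v_3],
  ∂[v_3,v_5,v_7] = [v_5,v_7] − [v_3,v_7] + [v_3,v_5].
As a 27×18 matrix over Z this has rank 18, with invariant factors (1,1,1,1,1,1,1,1,1,1,1,1,1,1,1,1,1,2).

From H_k ≅ ker(∂_k) / im(∂_{k+1}) we obtain:

  H_0: rank C_0 − rank ∂_1 = 9 − 8 = 1, and the invariant factors of ∂_1 are all 1, so H_0 = Z.
  H_1: rank ker ∂_1 − rank ∂_2 = (27 − 8) − 18 = 1, and ∂_2 has invariant factor 2 > 1, so H_1 = Z ⊕ Z_2.
  H_2: rank ker ∂_2 − rank ∂_3 = (18 − 18) − 0 = 0, and there is no ∂_3, so H_2 = 0.

As a check, the Euler characteristic is 9 − 27 + 18 = 0, which agrees with 1 − 1 + 0 = 0.
(K is a triangulation of the Klein bottle.)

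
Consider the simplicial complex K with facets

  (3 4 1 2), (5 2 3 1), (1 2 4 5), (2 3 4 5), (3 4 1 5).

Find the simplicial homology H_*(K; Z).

We work with the vertex ordering 1 < 2 < 3 < 4 < 5. The simplices of K, each written with vertices in increasing order, are:

  0-simplices (5): [1], [2], [3], [4], [5]
  1-simplices (10): [1,2], [1,3], [1,4], [1,5], [2,3], [2,4], [2,5], [3,4], [3,5], [4,5]
  2-simplices (10): [1,2,3], [1,2,4], [1,2,5], [1,3,4], [1,3,5], [1,4,5], [2,3,4], [2,3,5], [2,4,5], [3,4,5]
  3-simplices (5): [1,2,3,4], [1,2,3,5], [1,2,4,5], [1,3,4,5], [2,3,4,5]

so the chain groups are C_0 ≅ Z^5, C_1 ≅ Z^10, C_2 ≅ Z^10, C_3 ≅ Z^5.

Boundary ∂_1: C_1 → C_0 sends each edge [p,q] (with p < q) to q − p.
The resulting 5×10 matrix has rank 4, and its Smith normal form has invariant factors (1,1,1,1).

The boundary map ∂_2: C_2 → C_1 acts by ∂[p,q,r] = [q,r] − [p,r] + [p,q]. For instance
  ∂[1,2,3] = [2,3] − [1,3] + [1,2],
  ∂[2,3,4] = [3,4] − [2,4] + [2,3].
As a 10×10 matrix over Z this has rank 6, with invariant factors (1,1,1,1,1,1).

Boundary ∂_3: C_3 → C_2 sends each 3-simplex σ to the alternating sum Σ_i (−1)^i (σ with its i-th vertex removed). For instance
  ∂[1,2,3,5] = [2,3,5] − [1,3,5] + [1,2,5] − [1,2,3],
  ∂[1,2,3,4] = [2,3,4] − [1,3,4] + [1,2,4] − [1,2,3].
As a 10×5 matrix over Z this has rank 4, with invariant factors (1,1,1,1).

Computing H_k = (kernel of ∂_k) / (image of ∂_{k+1}):

  H_0: rank C_0 − rank ∂_1 = 5 − 4 = 1, and the invariant factors of ∂_1 are all 1, so H_0 ≅ Z.
  H_1: rank ker ∂_1 − rank ∂_2 = (10 − 4) − 6 = 0, and the invariant factors of ∂_2 are all 1, so H_1 ≅ 0.
  H_2: rank ker ∂_2 − rank ∂_3 = (10 − 6) − 4 = 0, and the invariant factors of ∂_3 are all 1, so H_2 ≅ 0.
  H_3: rank ker ∂_3 − rank ∂_4 = (5 − 4) − 0 = 1, and there is no ∂_4, so H_3 ≅ Z.

H_0 ≅ Z,  H_1 = 0,  H_2 = 0,  H_3 ≅ Z.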